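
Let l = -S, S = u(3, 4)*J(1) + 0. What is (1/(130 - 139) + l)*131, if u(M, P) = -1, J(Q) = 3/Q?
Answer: 3406/9 ≈ 378.44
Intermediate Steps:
S = -3 (S = -3/1 + 0 = -3 + 0 = -3)
l = 3 (l = -1*(-3) = 3)
(1/(130 - 139) + l)*131 = (1/(130 - 139) + 3)*131 = (1/(-9) + 3)*131 = (-1/9 + 3)*131 = (26/9)*131 = 3406/9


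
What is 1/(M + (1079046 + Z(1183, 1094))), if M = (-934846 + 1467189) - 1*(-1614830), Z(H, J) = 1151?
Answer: 1/3227370 ≈ 3.0985e-7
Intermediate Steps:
M = 2147173 (M = 532343 + 1614830 = 2147173)
1/(M + (1079046 + Z(1183, 1094))) = 1/(2147173 + (1079046 + 1151)) = 1/(2147173 + 1080197) = 1/3227370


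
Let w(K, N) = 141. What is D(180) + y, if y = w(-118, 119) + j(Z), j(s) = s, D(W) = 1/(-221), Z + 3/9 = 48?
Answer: 125083/663 ≈ 188.66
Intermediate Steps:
Z = 143/3 (Z = -⅓ + 48 = 143/3 ≈ 47.667)
D(W) = -1/221
y = 566/3 (y = 141 + 143/3 = 566/3 ≈ 188.67)
D(180) + y = -1/221 + 566/3 = 125083/663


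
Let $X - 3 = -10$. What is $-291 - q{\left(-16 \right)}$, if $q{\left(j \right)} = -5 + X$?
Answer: $-279$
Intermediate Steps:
$X = -7$ ($X = 3 - 10 = -7$)
$q{\left(j \right)} = -12$ ($q{\left(j \right)} = -5 - 7 = -12$)
$-291 - q{\left(-16 \right)} = -291 - -12 = -291 + 12 = -279$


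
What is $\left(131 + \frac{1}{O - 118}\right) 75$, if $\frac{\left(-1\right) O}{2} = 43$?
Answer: $\frac{668075}{68} \approx 9824.6$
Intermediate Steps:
$O = -86$ ($O = \left(-2\right) 43 = -86$)
$\left(131 + \frac{1}{O - 118}\right) 75 = \left(131 + \frac{1}{-86 - 118}\right) 75 = \left(131 + \frac{1}{-204}\right) 75 = \left(131 - \frac{1}{204}\right) 75 = \frac{26723}{204} \cdot 75 = \frac{668075}{68}$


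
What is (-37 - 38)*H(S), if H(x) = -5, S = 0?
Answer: 375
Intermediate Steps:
(-37 - 38)*H(S) = (-37 - 38)*(-5) = -75*(-5) = 375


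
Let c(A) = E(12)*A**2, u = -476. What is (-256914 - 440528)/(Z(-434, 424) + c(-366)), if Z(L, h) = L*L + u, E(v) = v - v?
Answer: -348721/93940 ≈ -3.7122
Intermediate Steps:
E(v) = 0
c(A) = 0 (c(A) = 0*A**2 = 0)
Z(L, h) = -476 + L**2 (Z(L, h) = L*L - 476 = L**2 - 476 = -476 + L**2)
(-256914 - 440528)/(Z(-434, 424) + c(-366)) = (-256914 - 440528)/((-476 + (-434)**2) + 0) = -697442/((-476 + 188356) + 0) = -697442/(187880 + 0) = -697442/187880 = -697442*1/187880 = -348721/93940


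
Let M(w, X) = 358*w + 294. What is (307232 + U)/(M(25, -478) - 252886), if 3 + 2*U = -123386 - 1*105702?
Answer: -385373/487284 ≈ -0.79086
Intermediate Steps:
M(w, X) = 294 + 358*w
U = -229091/2 (U = -3/2 + (-123386 - 1*105702)/2 = -3/2 + (-123386 - 105702)/2 = -3/2 + (½)*(-229088) = -3/2 - 114544 = -229091/2 ≈ -1.1455e+5)
(307232 + U)/(M(25, -478) - 252886) = (307232 - 229091/2)/((294 + 358*25) - 252886) = 385373/(2*((294 + 8950) - 252886)) = 385373/(2*(9244 - 252886)) = (385373/2)/(-243642) = (385373/2)*(-1/243642) = -385373/487284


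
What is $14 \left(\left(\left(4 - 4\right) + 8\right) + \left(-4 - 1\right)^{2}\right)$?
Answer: $462$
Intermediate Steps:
$14 \left(\left(\left(4 - 4\right) + 8\right) + \left(-4 - 1\right)^{2}\right) = 14 \left(\left(0 + 8\right) + \left(-5\right)^{2}\right) = 14 \left(8 + 25\right) = 14 \cdot 33 = 462$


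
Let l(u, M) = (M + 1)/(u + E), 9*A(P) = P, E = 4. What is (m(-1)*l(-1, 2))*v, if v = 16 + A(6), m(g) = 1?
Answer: 50/3 ≈ 16.667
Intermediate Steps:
A(P) = P/9
v = 50/3 (v = 16 + (⅑)*6 = 16 + ⅔ = 50/3 ≈ 16.667)
l(u, M) = (1 + M)/(4 + u) (l(u, M) = (M + 1)/(u + 4) = (1 + M)/(4 + u))
(m(-1)*l(-1, 2))*v = (1*((1 + 2)/(4 - 1)))*(50/3) = (1*(3/3))*(50/3) = (1*((⅓)*3))*(50/3) = (1*1)*(50/3) = 1*(50/3) = 50/3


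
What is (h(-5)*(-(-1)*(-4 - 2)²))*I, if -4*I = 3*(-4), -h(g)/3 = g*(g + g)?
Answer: -16200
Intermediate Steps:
h(g) = -6*g² (h(g) = -3*g*(g + g) = -3*g*2*g = -6*g²)
I = 3 (I = -3*(-4)/4 = -¼*(-12) = 3)
(h(-5)*(-(-1)*(-4 - 2)²))*I = ((-6*(-5)²)*(-(-1)*(-4 - 2)²))*3 = ((-6*25)*(-(-1)*(-6)²))*3 = -(-150)*(-1*36)*3 = -(-150)*(-36)*3 = -150*36*3 = -5400*3 = -16200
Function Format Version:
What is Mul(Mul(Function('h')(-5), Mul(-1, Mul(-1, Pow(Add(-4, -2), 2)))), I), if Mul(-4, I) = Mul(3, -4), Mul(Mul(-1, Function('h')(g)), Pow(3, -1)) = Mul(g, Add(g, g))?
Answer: -16200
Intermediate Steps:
Function('h')(g) = Mul(-6, Pow(g, 2)) (Function('h')(g) = Mul(-3, Mul(g, Add(g, g))) = Mul(-3, Mul(g, Mul(2, g))) = Mul(-3, Mul(2, Pow(g, 2))) = Mul(-6, Pow(g, 2)))
I = 3 (I = Mul(Rational(-1, 4), Mul(3, -4)) = Mul(Rational(-1, 4), -12) = 3)
Mul(Mul(Function('h')(-5), Mul(-1, Mul(-1, Pow(Add(-4, -2), 2)))), I) = Mul(Mul(Mul(-6, Pow(-5, 2)), Mul(-1, Mul(-1, Pow(Add(-4, -2), 2)))), 3) = Mul(Mul(Mul(-6, 25), Mul(-1, Mul(-1, Pow(-6, 2)))), 3) = Mul(Mul(-150, Mul(-1, Mul(-1, 36))), 3) = Mul(Mul(-150, Mul(-1, -36)), 3) = Mul(Mul(-150, 36), 3) = Mul(-5400, 3) = -16200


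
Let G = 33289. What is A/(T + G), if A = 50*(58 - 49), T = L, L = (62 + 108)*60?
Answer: 450/43489 ≈ 0.010347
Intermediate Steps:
L = 10200 (L = 170*60 = 10200)
T = 10200
A = 450 (A = 50*9 = 450)
A/(T + G) = 450/(10200 + 33289) = 450/43489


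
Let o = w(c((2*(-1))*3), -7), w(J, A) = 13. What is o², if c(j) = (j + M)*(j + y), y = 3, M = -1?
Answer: 169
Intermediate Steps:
c(j) = (-1 + j)*(3 + j) (c(j) = (j - 1)*(j + 3) = (-1 + j)*(3 + j))
o = 13
o² = 13² = 169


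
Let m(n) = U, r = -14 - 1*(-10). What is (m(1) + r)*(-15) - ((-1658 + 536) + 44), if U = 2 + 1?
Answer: 1093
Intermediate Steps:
r = -4 (r = -14 + 10 = -4)
U = 3
m(n) = 3
(m(1) + r)*(-15) - ((-1658 + 536) + 44) = (3 - 4)*(-15) - ((-1658 + 536) + 44) = -1*(-15) - (-1122 + 44) = 15 - 1*(-1078) = 15 + 1078 = 1093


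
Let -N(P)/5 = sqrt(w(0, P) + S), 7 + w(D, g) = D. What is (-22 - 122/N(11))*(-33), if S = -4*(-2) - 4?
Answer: 726 + 1342*I*sqrt(3)/5 ≈ 726.0 + 464.88*I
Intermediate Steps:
w(D, g) = -7 + D
S = 4 (S = 8 - 4 = 4)
N(P) = -5*I*sqrt(3) (N(P) = -5*sqrt((-7 + 0) + 4) = -5*sqrt(-7 + 4) = -5*I*sqrt(3))
(-22 - 122/N(11))*(-33) = (-22 - 122*I*sqrt(3)/15)*(-33) = 726 + 1342*I*sqrt(3)/5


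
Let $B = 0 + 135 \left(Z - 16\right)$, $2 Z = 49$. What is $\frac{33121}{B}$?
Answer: $\frac{66242}{2295} \approx 28.864$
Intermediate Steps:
$Z = \frac{49}{2}$ ($Z = \frac{1}{2} \cdot 49 = \frac{49}{2} \approx 24.5$)
$B = \frac{2295}{2}$ ($B = 0 + 135 \left(\frac{49}{2} - 16\right) = 0 + 135 \cdot \frac{17}{2} = 0 + \frac{2295}{2} = \frac{2295}{2} \approx 1147.5$)
$\frac{33121}{B} = \frac{33121}{\frac{2295}{2}} = 33121 \cdot \frac{2}{2295} = \frac{66242}{2295}$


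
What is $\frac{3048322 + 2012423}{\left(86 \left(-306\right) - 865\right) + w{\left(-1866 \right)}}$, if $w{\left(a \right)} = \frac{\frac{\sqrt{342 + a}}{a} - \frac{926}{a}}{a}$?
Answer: $- \frac{208466588891379999435705}{1119663292281417178871} - \frac{4405322854305 i \sqrt{381}}{1119663292281417178871} \approx -186.19 - 7.6799 \cdot 10^{-8} i$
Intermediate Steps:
$w{\left(a \right)} = \frac{- \frac{926}{a} + \frac{\sqrt{342 + a}}{a}}{a}$ ($w{\left(a \right)} = \frac{\frac{\sqrt{342 + a}}{a} - \frac{926}{a}}{a} = \frac{- \frac{926}{a} + \frac{\sqrt{342 + a}}{a}}{a}$)
$\frac{3048322 + 2012423}{\left(86 \left(-306\right) - 865\right) + w{\left(-1866 \right)}} = \frac{3048322 + 2012423}{\left(86 \left(-306\right) - 865\right) + \frac{-926 + \sqrt{342 - 1866}}{3481956}} = \frac{5060745}{\left(-26316 - 865\right) + \frac{-926 + \sqrt{-1524}}{3481956}} = \frac{5060745}{-27181 + \frac{-926 + 2 i \sqrt{381}}{3481956}} = \frac{5060745}{-27181 - \left(\frac{463}{1740978} - \frac{i \sqrt{381}}{1740978}\right)} = \frac{5060745}{- \frac{47321523481}{1740978} + \frac{i \sqrt{381}}{1740978}}$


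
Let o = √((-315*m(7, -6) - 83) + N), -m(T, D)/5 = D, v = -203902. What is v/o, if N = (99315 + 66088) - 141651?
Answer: -203902*√14219/14219 ≈ -1710.0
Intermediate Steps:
m(T, D) = -5*D
N = 23752 (N = 165403 - 141651 = 23752)
o = √14219 (o = √((-(-1575)*(-6) - 83) + 23752) = √((-315*30 - 83) + 23752) = √((-9450 - 83) + 23752) = √(-9533 + 23752) = √14219 ≈ 119.24)
v/o = -203902*√14219/14219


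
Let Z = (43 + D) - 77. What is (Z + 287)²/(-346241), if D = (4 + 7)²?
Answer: -139876/346241 ≈ -0.40398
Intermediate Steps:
D = 121 (D = 11² = 121)
Z = 87 (Z = (43 + 121) - 77 = 164 - 77 = 87)
(Z + 287)²/(-346241) = (87 + 287)²/(-346241) = 374²*(-1/346241) = 139876*(-1/346241) = -139876/346241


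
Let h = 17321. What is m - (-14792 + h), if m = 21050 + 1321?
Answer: 19842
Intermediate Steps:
m = 22371
m - (-14792 + h) = 22371 - (-14792 + 17321) = 22371 - 1*2529 = 22371 - 2529 = 19842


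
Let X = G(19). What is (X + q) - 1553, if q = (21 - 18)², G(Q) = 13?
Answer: -1531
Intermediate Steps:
X = 13
q = 9 (q = 3² = 9)
(X + q) - 1553 = (13 + 9) - 1553 = 22 - 1553 = -1531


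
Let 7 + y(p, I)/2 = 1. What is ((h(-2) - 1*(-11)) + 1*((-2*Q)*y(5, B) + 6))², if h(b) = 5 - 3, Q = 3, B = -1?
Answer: 8281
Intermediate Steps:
y(p, I) = -12 (y(p, I) = -14 + 2*1 = -14 + 2 = -12)
h(b) = 2
((h(-2) - 1*(-11)) + 1*((-2*Q)*y(5, B) + 6))² = ((2 - 1*(-11)) + 1*(-2*3*(-12) + 6))² = ((2 + 11) + 1*(-6*(-12) + 6))² = (13 + 1*(72 + 6))² = (13 + 1*78)² = (13 + 78)² = 91² = 8281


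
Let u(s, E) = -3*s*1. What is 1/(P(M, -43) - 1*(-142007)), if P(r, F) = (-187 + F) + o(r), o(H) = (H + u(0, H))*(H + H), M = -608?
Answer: 1/881105 ≈ 1.1349e-6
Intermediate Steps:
u(s, E) = -3*s
o(H) = 2*H² (o(H) = (H - 3*0)*(H + H) = (H + 0)*(2*H) = H*(2*H) = 2*H²)
P(r, F) = -187 + F + 2*r² (P(r, F) = (-187 + F) + 2*r² = -187 + F + 2*r²)
1/(P(M, -43) - 1*(-142007)) = 1/((-187 - 43 + 2*(-608)²) - 1*(-142007)) = 1/((-187 - 43 + 2*369664) + 142007) = 1/((-187 - 43 + 739328) + 142007) = 1/(739098 + 142007) = 1/881105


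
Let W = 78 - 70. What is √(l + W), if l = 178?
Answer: √186 ≈ 13.638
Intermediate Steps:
W = 8
√(l + W) = √(178 + 8) = √186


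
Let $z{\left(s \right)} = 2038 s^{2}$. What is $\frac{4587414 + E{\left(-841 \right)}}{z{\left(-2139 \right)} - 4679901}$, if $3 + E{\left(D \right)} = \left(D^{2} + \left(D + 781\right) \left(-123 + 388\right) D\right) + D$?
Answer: $\frac{6221917}{3106608099} \approx 0.0020028$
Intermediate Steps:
$E{\left(D \right)} = -3 + D + D^{2} + D \left(206965 + 265 D\right)$ ($E{\left(D \right)} = -3 + \left(\left(D^{2} + \left(D + 781\right) \left(-123 + 388\right) D\right) + D\right) = -3 + \left(\left(D^{2} + \left(781 + D\right) 265 D\right) + D\right) = -3 + \left(\left(D^{2} + \left(206965 + 265 D\right) D\right) + D\right) = -3 + \left(\left(D^{2} + D \left(206965 + 265 D\right)\right) + D\right) = -3 + \left(D + D^{2} + D \left(206965 + 265 D\right)\right) = -3 + D + D^{2} + D \left(206965 + 265 D\right)$)
$\frac{4587414 + E{\left(-841 \right)}}{z{\left(-2139 \right)} - 4679901} = \frac{4587414 + \left(-3 + 266 \left(-841\right)^{2} + 206966 \left(-841\right)\right)}{2038 \left(-2139\right)^{2} - 4679901} = \frac{4587414 - -14078337}{2038 \cdot 4575321 - 4679901} = \frac{4587414 - -14078337}{9324504198 - 4679901} = \frac{4587414 + 14078337}{9319824297} = 18665751 \cdot \frac{1}{9319824297} = \frac{6221917}{3106608099}$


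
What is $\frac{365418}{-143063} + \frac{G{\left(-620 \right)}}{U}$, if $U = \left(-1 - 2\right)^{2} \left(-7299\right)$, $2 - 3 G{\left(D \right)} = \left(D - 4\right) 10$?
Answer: $- \frac{72907020760}{28193854599} \approx -2.5859$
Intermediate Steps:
$G{\left(D \right)} = 14 - \frac{10 D}{3}$ ($G{\left(D \right)} = \frac{2}{3} - \frac{\left(D - 4\right) 10}{3} = \frac{2}{3} - \frac{\left(-4 + D\right) 10}{3} = \frac{2}{3} - \frac{-40 + 10 D}{3} = \frac{2}{3} - \left(- \frac{40}{3} + \frac{10 D}{3}\right) = 14 - \frac{10 D}{3}$)
$U = -65691$ ($U = \left(-3\right)^{2} \left(-7299\right) = 9 \left(-7299\right) = -65691$)
$\frac{365418}{-143063} + \frac{G{\left(-620 \right)}}{U} = \frac{365418}{-143063} + \frac{14 - - \frac{6200}{3}}{-65691} = 365418 \left(- \frac{1}{143063}\right) + \left(14 + \frac{6200}{3}\right) \left(- \frac{1}{65691}\right) = - \frac{365418}{143063} + \frac{6242}{3} \left(- \frac{1}{65691}\right) = - \frac{365418}{143063} - \frac{6242}{197073} = - \frac{72907020760}{28193854599}$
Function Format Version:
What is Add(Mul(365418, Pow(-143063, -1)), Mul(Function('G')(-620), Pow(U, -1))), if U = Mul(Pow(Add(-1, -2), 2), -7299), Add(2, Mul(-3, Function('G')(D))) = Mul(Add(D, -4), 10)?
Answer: Rational(-72907020760, 28193854599) ≈ -2.5859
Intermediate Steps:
Function('G')(D) = Add(14, Mul(Rational(-10, 3), D)) (Function('G')(D) = Add(Rational(2, 3), Mul(Rational(-1, 3), Mul(Add(D, -4), 10))) = Add(Rational(2, 3), Mul(Rational(-1, 3), Mul(Add(-4, D), 10))) = Add(Rational(2, 3), Mul(Rational(-1, 3), Add(-40, Mul(10, D)))) = Add(Rational(2, 3), Add(Rational(40, 3), Mul(Rational(-10, 3), D))) = Add(14, Mul(Rational(-10, 3), D)))
U = -65691 (U = Mul(Pow(-3, 2), -7299) = Mul(9, -7299) = -65691)
Add(Mul(365418, Pow(-143063, -1)), Mul(Function('G')(-620), Pow(U, -1))) = Add(Mul(365418, Pow(-143063, -1)), Mul(Add(14, Mul(Rational(-10, 3), -620)), Pow(-65691, -1))) = Add(Mul(365418, Rational(-1, 143063)), Mul(Add(14, Rational(6200, 3)), Rational(-1, 65691))) = Add(Rational(-365418, 143063), Mul(Rational(6242, 3), Rational(-1, 65691))) = Add(Rational(-365418, 143063), Rational(-6242, 197073)) = Rational(-72907020760, 28193854599)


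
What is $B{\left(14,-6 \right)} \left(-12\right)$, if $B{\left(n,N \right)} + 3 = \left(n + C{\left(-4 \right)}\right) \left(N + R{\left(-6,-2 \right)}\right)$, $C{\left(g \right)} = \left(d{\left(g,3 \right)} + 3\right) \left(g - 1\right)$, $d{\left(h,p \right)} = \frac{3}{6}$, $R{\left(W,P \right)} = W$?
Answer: $-468$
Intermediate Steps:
$d{\left(h,p \right)} = \frac{1}{2}$ ($d{\left(h,p \right)} = 3 \cdot \frac{1}{6} = \frac{1}{2}$)
$C{\left(g \right)} = - \frac{7}{2} + \frac{7 g}{2}$ ($C{\left(g \right)} = \left(\frac{1}{2} + 3\right) \left(g - 1\right) = \frac{7 \left(-1 + g\right)}{2} = - \frac{7}{2} + \frac{7 g}{2}$)
$B{\left(n,N \right)} = -3 + \left(-6 + N\right) \left(- \frac{35}{2} + n\right)$ ($B{\left(n,N \right)} = -3 + \left(n + \left(- \frac{7}{2} + \frac{7}{2} \left(-4\right)\right)\right) \left(N - 6\right) = -3 + \left(n - \frac{35}{2}\right) \left(-6 + N\right) = -3 + \left(- \frac{35}{2} + n\right) \left(-6 + N\right) = -3 + \left(-6 + N\right) \left(- \frac{35}{2} + n\right)$)
$B{\left(14,-6 \right)} \left(-12\right) = \left(102 - 84 - -105 - 84\right) \left(-12\right) = \left(102 - 84 + 105 - 84\right) \left(-12\right) = 39 \left(-12\right) = -468$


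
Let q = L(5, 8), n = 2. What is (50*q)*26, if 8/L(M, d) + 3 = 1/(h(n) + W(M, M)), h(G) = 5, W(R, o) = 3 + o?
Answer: -67600/19 ≈ -3557.9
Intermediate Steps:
L(M, d) = 8/(-3 + 1/(8 + M)) (L(M, d) = 8/(-3 + 1/(5 + (3 + M))) = 8/(-3 + 1/(8 + M)))
q = -52/19 (q = 8*(-8 - 1*5)/(23 + 3*5) = 8*(-8 - 5)/(23 + 15) = 8*(-13)/38 = 8*(1/38)*(-13) = -52/19 ≈ -2.7368)
(50*q)*26 = (50*(-52/19))*26 = -2600/19*26 = -67600/19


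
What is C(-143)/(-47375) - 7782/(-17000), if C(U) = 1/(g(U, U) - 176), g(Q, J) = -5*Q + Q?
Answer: 72997097/159464250 ≈ 0.45776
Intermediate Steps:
g(Q, J) = -4*Q
C(U) = 1/(-176 - 4*U) (C(U) = 1/(-4*U - 176) = 1/(-176 - 4*U))
C(-143)/(-47375) - 7782/(-17000) = -1/(176 + 4*(-143))/(-47375) - 7782/(-17000) = -1/(176 - 572)*(-1/47375) - 7782*(-1/17000) = -1/(-396)*(-1/47375) + 3891/8500 = -1*(-1/396)*(-1/47375) + 3891/8500 = (1/396)*(-1/47375) + 3891/8500 = -1/18760500 + 3891/8500 = 72997097/159464250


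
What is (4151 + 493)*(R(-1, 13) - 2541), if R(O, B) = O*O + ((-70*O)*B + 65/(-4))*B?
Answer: 42161715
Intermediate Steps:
R(O, B) = O² + B*(-65/4 - 70*B*O) (R(O, B) = O² + (-70*B*O + 65*(-¼))*B = O² + (-70*B*O - 65/4)*B = O² + (-65/4 - 70*B*O)*B = O² + B*(-65/4 - 70*B*O))
(4151 + 493)*(R(-1, 13) - 2541) = (4151 + 493)*(((-1)² - 65/4*13 - 70*(-1)*13²) - 2541) = 4644*((1 - 845/4 - 70*(-1)*169) - 2541) = 4644*((1 - 845/4 + 11830) - 2541) = 4644*(46479/4 - 2541) = 4644*(36315/4) = 42161715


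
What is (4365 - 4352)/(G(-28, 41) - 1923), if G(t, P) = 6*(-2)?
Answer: -13/1935 ≈ -0.0067183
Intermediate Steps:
G(t, P) = -12
(4365 - 4352)/(G(-28, 41) - 1923) = (4365 - 4352)/(-12 - 1923) = 13/(-1935) = 13*(-1/1935) = -13/1935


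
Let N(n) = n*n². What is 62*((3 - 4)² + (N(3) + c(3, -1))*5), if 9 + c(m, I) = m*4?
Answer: 9362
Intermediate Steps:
c(m, I) = -9 + 4*m (c(m, I) = -9 + m*4 = -9 + 4*m)
N(n) = n³
62*((3 - 4)² + (N(3) + c(3, -1))*5) = 62*((3 - 4)² + (3³ + (-9 + 4*3))*5) = 62*((-1)² + (27 + (-9 + 12))*5) = 62*(1 + (27 + 3)*5) = 62*(1 + 30*5) = 62*(1 + 150) = 62*151 = 9362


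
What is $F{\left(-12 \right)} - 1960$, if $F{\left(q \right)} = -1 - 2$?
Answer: $-1963$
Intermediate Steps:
$F{\left(q \right)} = -3$
$F{\left(-12 \right)} - 1960 = -3 - 1960 = -1963$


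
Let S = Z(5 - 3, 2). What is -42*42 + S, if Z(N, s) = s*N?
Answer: -1760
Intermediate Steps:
Z(N, s) = N*s
S = 4 (S = (5 - 3)*2 = 2*2 = 4)
-42*42 + S = -42*42 + 4 = -1764 + 4 = -1760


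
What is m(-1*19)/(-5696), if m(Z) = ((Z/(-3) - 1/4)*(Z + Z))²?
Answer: -1923769/205056 ≈ -9.3817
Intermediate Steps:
m(Z) = 4*Z²*(-¼ - Z/3)² (m(Z) = ((Z*(-⅓) - 1*¼)*(2*Z))² = ((-Z/3 - ¼)*(2*Z))² = ((-¼ - Z/3)*(2*Z))² = (2*Z*(-¼ - Z/3))² = 4*Z²*(-¼ - Z/3)²)
m(-1*19)/(-5696) = ((-1*19)²*(3 + 4*(-1*19))²/36)/(-5696) = ((1/36)*(-19)²*(3 + 4*(-19))²)*(-1/5696) = ((1/36)*361*(3 - 76)²)*(-1/5696) = ((1/36)*361*(-73)²)*(-1/5696) = ((1/36)*361*5329)*(-1/5696) = (1923769/36)*(-1/5696) = -1923769/205056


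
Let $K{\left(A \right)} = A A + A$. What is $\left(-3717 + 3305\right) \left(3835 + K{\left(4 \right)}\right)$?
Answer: $-1588260$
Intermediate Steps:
$K{\left(A \right)} = A + A^{2}$ ($K{\left(A \right)} = A^{2} + A = A + A^{2}$)
$\left(-3717 + 3305\right) \left(3835 + K{\left(4 \right)}\right) = \left(-3717 + 3305\right) \left(3835 + 4 \left(1 + 4\right)\right) = - 412 \left(3835 + 4 \cdot 5\right) = - 412 \left(3835 + 20\right) = \left(-412\right) 3855 = -1588260$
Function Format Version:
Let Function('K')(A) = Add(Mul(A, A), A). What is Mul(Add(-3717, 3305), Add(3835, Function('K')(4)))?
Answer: -1588260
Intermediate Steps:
Function('K')(A) = Add(A, Pow(A, 2)) (Function('K')(A) = Add(Pow(A, 2), A) = Add(A, Pow(A, 2)))
Mul(Add(-3717, 3305), Add(3835, Function('K')(4))) = Mul(Add(-3717, 3305), Add(3835, Mul(4, Add(1, 4)))) = Mul(-412, Add(3835, Mul(4, 5))) = Mul(-412, Add(3835, 20)) = Mul(-412, 3855) = -1588260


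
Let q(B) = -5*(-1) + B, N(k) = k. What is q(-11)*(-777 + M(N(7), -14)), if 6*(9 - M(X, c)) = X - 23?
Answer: 4592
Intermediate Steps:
q(B) = 5 + B
M(X, c) = 77/6 - X/6 (M(X, c) = 9 - (X - 23)/6 = 9 - (-23 + X)/6 = 9 + (23/6 - X/6) = 77/6 - X/6)
q(-11)*(-777 + M(N(7), -14)) = (5 - 11)*(-777 + (77/6 - 1/6*7)) = -6*(-777 + (77/6 - 7/6)) = -6*(-777 + 35/3) = -6*(-2296/3) = 4592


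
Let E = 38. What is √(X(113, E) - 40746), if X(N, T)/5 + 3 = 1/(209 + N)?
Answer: I*√4226261914/322 ≈ 201.89*I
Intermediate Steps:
X(N, T) = -15 + 5/(209 + N)
√(X(113, E) - 40746) = √(5*(-626 - 3*113)/(209 + 113) - 40746) = √(5*(-626 - 339)/322 - 40746) = √(5*(1/322)*(-965) - 40746) = √(-4825/322 - 40746) = √(-13125037/322) = I*√4226261914/322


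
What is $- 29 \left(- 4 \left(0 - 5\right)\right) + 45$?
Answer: $-535$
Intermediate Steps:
$- 29 \left(- 4 \left(0 - 5\right)\right) + 45 = - 29 \left(\left(-4\right) \left(-5\right)\right) + 45 = \left(-29\right) 20 + 45 = -580 + 45 = -535$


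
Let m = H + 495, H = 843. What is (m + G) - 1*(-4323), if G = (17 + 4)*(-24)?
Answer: 5157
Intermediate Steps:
G = -504 (G = 21*(-24) = -504)
m = 1338 (m = 843 + 495 = 1338)
(m + G) - 1*(-4323) = (1338 - 504) - 1*(-4323) = 834 + 4323 = 5157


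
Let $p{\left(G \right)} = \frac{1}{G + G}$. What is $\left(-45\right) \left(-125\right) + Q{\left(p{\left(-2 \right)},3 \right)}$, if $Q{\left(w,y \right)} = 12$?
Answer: $5637$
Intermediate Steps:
$p{\left(G \right)} = \frac{1}{2 G}$
$\left(-45\right) \left(-125\right) + Q{\left(p{\left(-2 \right)},3 \right)} = \left(-45\right) \left(-125\right) + 12 = 5625 + 12 = 5637$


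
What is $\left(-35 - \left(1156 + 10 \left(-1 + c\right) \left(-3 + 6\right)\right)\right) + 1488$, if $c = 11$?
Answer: $-3$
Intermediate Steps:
$\left(-35 - \left(1156 + 10 \left(-1 + c\right) \left(-3 + 6\right)\right)\right) + 1488 = \left(-35 - \left(1156 + 10 \left(-1 + 11\right) \left(-3 + 6\right)\right)\right) + 1488 = \left(-35 - \left(1156 + 10 \cdot 10 \cdot 3\right)\right) + 1488 = \left(-35 - 1456\right) + 1488 = -1491 + 1488 = -3$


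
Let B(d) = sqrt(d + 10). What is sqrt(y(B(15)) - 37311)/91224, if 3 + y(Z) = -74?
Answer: I*sqrt(9347)/45612 ≈ 0.0021196*I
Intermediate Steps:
B(d) = sqrt(10 + d)
y(Z) = -77 (y(Z) = -3 - 74 = -77)
sqrt(y(B(15)) - 37311)/91224 = sqrt(-77 - 37311)/91224 = sqrt(-37388)*(1/91224) = (2*I*sqrt(9347))*(1/91224) = I*sqrt(9347)/45612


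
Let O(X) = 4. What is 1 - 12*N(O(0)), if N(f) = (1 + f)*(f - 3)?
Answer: -59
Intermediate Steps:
N(f) = (1 + f)*(-3 + f)
1 - 12*N(O(0)) = 1 - 12*(-3 + 4**2 - 2*4) = 1 - 12*(-3 + 16 - 8) = 1 - 12*5 = 1 - 60 = -59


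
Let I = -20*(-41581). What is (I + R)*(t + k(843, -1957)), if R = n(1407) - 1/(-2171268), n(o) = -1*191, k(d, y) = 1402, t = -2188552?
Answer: -658060645208707825/361878 ≈ -1.8185e+12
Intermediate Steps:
I = 831620
n(o) = -191
R = -414712187/2171268 (R = -191 - 1/(-2171268) = -191 - 1*(-1/2171268) = -191 + 1/2171268 = -414712187/2171268 ≈ -191.00)
(I + R)*(t + k(843, -1957)) = (831620 - 414712187/2171268)*(-2188552 + 1402) = (1805255181973/2171268)*(-2187150) = -658060645208707825/361878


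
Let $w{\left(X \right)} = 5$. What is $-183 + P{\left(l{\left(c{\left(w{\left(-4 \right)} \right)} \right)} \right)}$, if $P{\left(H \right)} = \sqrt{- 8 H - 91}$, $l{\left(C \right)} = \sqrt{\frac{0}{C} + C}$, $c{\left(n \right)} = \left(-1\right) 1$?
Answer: $-183 + \sqrt{-91 - 8 i} \approx -182.58 - 9.5486 i$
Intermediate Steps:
$c{\left(n \right)} = -1$
$l{\left(C \right)} = \sqrt{C}$ ($l{\left(C \right)} = \sqrt{0 + C} = \sqrt{C}$)
$P{\left(H \right)} = \sqrt{-91 - 8 H}$
$-183 + P{\left(l{\left(c{\left(w{\left(-4 \right)} \right)} \right)} \right)} = -183 + \sqrt{-91 - 8 \sqrt{-1}} = -183 + \sqrt{-91 - 8 i}$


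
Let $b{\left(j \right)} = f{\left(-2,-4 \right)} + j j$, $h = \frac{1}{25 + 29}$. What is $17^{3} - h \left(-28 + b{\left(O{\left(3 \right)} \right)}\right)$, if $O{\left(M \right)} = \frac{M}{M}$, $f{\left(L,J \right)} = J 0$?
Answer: $\frac{9827}{2} \approx 4913.5$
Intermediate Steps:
$f{\left(L,J \right)} = 0$
$O{\left(M \right)} = 1$
$h = \frac{1}{54} \approx 0.018519$
$b{\left(j \right)} = j^{2}$ ($b{\left(j \right)} = 0 + j j = 0 + j^{2} = j^{2}$)
$17^{3} - h \left(-28 + b{\left(O{\left(3 \right)} \right)}\right) = 17^{3} - \frac{-28 + 1^{2}}{54} = 4913 - \frac{-28 + 1}{54} = 4913 - \frac{1}{54} \left(-27\right) = 4913 - - \frac{1}{2} = 4913 + \frac{1}{2} = \frac{9827}{2}$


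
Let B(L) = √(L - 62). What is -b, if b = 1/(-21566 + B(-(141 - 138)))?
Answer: 21566/465092421 + I*√65/465092421 ≈ 4.6369e-5 + 1.7335e-8*I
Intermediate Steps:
B(L) = √(-62 + L)
b = 1/(-21566 + I*√65) (b = 1/(-21566 + √(-62 - (141 - 138))) = 1/(-21566 + √(-62 - 1*3)) = 1/(-21566 + √(-62 - 3)) = 1/(-21566 + √(-65)) = 1/(-21566 + I*√65) ≈ -4.6369e-5 - 1.73e-8*I)
-b = -(-21566/465092421 - I*√65/465092421) = 21566/465092421 + I*√65/465092421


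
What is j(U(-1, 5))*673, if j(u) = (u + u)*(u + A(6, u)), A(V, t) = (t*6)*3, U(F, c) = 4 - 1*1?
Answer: 230166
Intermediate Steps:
U(F, c) = 3 (U(F, c) = 4 - 1 = 3)
A(V, t) = 18*t (A(V, t) = (6*t)*3 = 18*t)
j(u) = 38*u**2 (j(u) = (u + u)*(u + 18*u) = (2*u)*(19*u) = 38*u**2)
j(U(-1, 5))*673 = (38*3**2)*673 = (38*9)*673 = 342*673 = 230166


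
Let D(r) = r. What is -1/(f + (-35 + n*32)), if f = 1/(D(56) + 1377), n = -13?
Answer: 1433/646282 ≈ 0.0022173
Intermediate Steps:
f = 1/1433 (f = 1/(56 + 1377) = 1/1433 ≈ 0.00069784)
-1/(f + (-35 + n*32)) = -1/(1/1433 + (-35 - 13*32)) = -1/(1/1433 + (-35 - 416)) = -1/(1/1433 - 451) = -1/(-646282/1433) = -1*(-1433/646282) = 1433/646282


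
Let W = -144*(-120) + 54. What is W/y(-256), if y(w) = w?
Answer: -8667/128 ≈ -67.711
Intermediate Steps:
W = 17334 (W = 17280 + 54 = 17334)
W/y(-256) = 17334/(-256) = 17334*(-1/256) = -8667/128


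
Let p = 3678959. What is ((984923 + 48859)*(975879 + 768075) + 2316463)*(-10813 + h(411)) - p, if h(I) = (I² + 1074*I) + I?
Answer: 1081601549962698144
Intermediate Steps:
h(I) = I² + 1075*I
((984923 + 48859)*(975879 + 768075) + 2316463)*(-10813 + h(411)) - p = ((984923 + 48859)*(975879 + 768075) + 2316463)*(-10813 + 411*(1075 + 411)) - 1*3678959 = (1033782*1743954 + 2316463)*(-10813 + 411*1486) - 3678959 = (1802868254028 + 2316463)*(-10813 + 610746) - 3678959 = 1802870570491*599933 - 3678959 = 1081601549966377103 - 3678959 = 1081601549962698144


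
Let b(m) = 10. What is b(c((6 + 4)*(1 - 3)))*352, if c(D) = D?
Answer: 3520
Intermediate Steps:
b(c((6 + 4)*(1 - 3)))*352 = 10*352 = 3520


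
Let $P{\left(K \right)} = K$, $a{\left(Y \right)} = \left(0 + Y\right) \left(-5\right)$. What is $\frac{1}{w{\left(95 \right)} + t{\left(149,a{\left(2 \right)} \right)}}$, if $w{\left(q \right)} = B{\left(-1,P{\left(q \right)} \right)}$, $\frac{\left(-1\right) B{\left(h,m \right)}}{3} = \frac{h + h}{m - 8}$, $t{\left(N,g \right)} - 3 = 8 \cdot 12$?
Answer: $\frac{29}{2873} \approx 0.010094$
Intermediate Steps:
$a{\left(Y \right)} = - 5 Y$ ($a{\left(Y \right)} = Y \left(-5\right) = - 5 Y$)
$t{\left(N,g \right)} = 99$ ($t{\left(N,g \right)} = 3 + 8 \cdot 12 = 3 + 96 = 99$)
$B{\left(h,m \right)} = - \frac{6 h}{-8 + m}$ ($B{\left(h,m \right)} = - 3 \frac{h + h}{m - 8} = - 3 \frac{2 h}{-8 + m} = - \frac{6 h}{-8 + m}$)
$w{\left(q \right)} = \frac{6}{-8 + q}$ ($w{\left(q \right)} = \left(-6\right) \left(-1\right) \frac{1}{-8 + q} = \frac{6}{-8 + q}$)
$\frac{1}{w{\left(95 \right)} + t{\left(149,a{\left(2 \right)} \right)}} = \frac{1}{\frac{6}{-8 + 95} + 99} = \frac{1}{\frac{6}{87} + 99} = \frac{1}{6 \cdot \frac{1}{87} + 99} = \frac{1}{\frac{2}{29} + 99} = \frac{1}{\frac{2873}{29}} = \frac{29}{2873}$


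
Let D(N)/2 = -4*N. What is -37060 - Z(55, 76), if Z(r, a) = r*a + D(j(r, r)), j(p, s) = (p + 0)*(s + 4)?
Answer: -15280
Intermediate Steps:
j(p, s) = p*(4 + s)
D(N) = -8*N (D(N) = 2*(-4*N) = -8*N)
Z(r, a) = a*r - 8*r*(4 + r) (Z(r, a) = r*a - 8*r*(4 + r) = a*r - 8*r*(4 + r))
-37060 - Z(55, 76) = -37060 - 55*(-32 + 76 - 8*55) = -37060 - 55*(-32 + 76 - 440) = -37060 - 55*(-396) = -37060 - 1*(-21780) = -37060 + 21780 = -15280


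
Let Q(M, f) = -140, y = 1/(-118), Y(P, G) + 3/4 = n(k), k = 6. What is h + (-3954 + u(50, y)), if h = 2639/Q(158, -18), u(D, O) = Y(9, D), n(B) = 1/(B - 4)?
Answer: -39731/10 ≈ -3973.1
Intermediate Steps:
n(B) = 1/(-4 + B)
Y(P, G) = -¼ (Y(P, G) = -¾ + 1/(-4 + 6) = -¾ + 1/2 = -¾ + ½ = -¼)
y = -1/118 ≈ -0.0084746
u(D, O) = -¼
h = -377/20 (h = 2639/(-140) = 2639*(-1/140) = -377/20 ≈ -18.850)
h + (-3954 + u(50, y)) = -377/20 + (-3954 - ¼) = -377/20 - 15817/4 = -39731/10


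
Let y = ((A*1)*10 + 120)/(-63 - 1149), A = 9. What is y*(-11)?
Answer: 385/202 ≈ 1.9059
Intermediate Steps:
y = -35/202 (y = ((9*1)*10 + 120)/(-63 - 1149) = (9*10 + 120)/(-1212) = (90 + 120)*(-1/1212) = 210*(-1/1212) = -35/202 ≈ -0.17327)
y*(-11) = -35/202*(-11) = 385/202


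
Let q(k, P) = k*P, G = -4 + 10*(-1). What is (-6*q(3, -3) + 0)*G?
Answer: -756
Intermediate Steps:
G = -14 (G = -4 - 10 = -14)
q(k, P) = P*k
(-6*q(3, -3) + 0)*G = (-(-18)*3 + 0)*(-14) = (-6*(-9) + 0)*(-14) = (54 + 0)*(-14) = 54*(-14) = -756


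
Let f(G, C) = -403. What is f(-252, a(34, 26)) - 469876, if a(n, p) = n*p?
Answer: -470279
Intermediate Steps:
f(-252, a(34, 26)) - 469876 = -403 - 469876 = -470279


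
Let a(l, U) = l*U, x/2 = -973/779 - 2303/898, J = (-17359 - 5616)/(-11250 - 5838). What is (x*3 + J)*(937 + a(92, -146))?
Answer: 536142328497335/1992295616 ≈ 2.6911e+5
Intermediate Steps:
J = 22975/17088 (J = -22975/(-17088) = -22975*(-1/17088) = 22975/17088 ≈ 1.3445)
x = -2667791/349771 (x = 2*(-973/779 - 2303/898) = 2*(-2667791/699542) = -2667791/349771 ≈ -7.6273)
a(l, U) = U*l
(x*3 + J)*(937 + a(92, -146)) = (-2667791/349771*3 + 22975/17088)*(937 - 146*92) = (-8003373/349771 + 22975/17088)*(937 - 13432) = -128725649099/5976886848*(-12495) = 536142328497335/1992295616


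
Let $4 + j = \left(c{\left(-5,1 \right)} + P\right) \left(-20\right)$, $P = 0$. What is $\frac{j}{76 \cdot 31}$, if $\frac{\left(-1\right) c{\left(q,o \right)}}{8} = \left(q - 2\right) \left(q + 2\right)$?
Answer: $\frac{839}{589} \approx 1.4244$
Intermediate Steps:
$c{\left(q,o \right)} = - 8 \left(-2 + q\right) \left(2 + q\right)$ ($c{\left(q,o \right)} = - 8 \left(q - 2\right) \left(q + 2\right) = - 8 \left(-2 + q\right) \left(2 + q\right)$)
$j = 3356$ ($j = -4 + \left(\left(32 - 8 \left(-5\right)^{2}\right) + 0\right) \left(-20\right) = -4 + \left(\left(32 - 200\right) + 0\right) \left(-20\right) = -4 + \left(-168 + 0\right) \left(-20\right) = -4 - -3360 = -4 + 3360 = 3356$)
$\frac{j}{76 \cdot 31} = \frac{3356}{76 \cdot 31} = \frac{3356}{2356} = 3356 \cdot \frac{1}{2356} = \frac{839}{589}$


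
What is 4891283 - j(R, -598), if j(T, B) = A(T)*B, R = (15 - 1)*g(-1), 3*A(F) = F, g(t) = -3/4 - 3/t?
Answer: 4897562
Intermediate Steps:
g(t) = -¾ - 3/t (g(t) = -3*¼ - 3/t = -¾ - 3/t)
A(F) = F/3
R = 63/2 (R = (15 - 1)*(-¾ - 3/(-1)) = 14*(-¾ - 3*(-1)) = 14*(-¾ + 3) = 14*(9/4) = 63/2 ≈ 31.500)
j(T, B) = B*T/3 (j(T, B) = (T/3)*B = B*T/3)
4891283 - j(R, -598) = 4891283 - (-598)*63/(3*2) = 4891283 - 1*(-6279) = 4891283 + 6279 = 4897562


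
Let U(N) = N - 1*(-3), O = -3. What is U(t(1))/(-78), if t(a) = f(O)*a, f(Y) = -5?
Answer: 1/39 ≈ 0.025641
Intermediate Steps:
t(a) = -5*a
U(N) = 3 + N (U(N) = N + 3 = 3 + N)
U(t(1))/(-78) = (3 - 5*1)/(-78) = (3 - 5)*(-1/78) = -2*(-1/78) = 1/39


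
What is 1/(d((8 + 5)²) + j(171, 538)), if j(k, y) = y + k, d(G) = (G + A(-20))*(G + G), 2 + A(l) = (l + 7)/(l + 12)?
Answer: 4/230817 ≈ 1.7330e-5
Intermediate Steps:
A(l) = -2 + (7 + l)/(12 + l) (A(l) = -2 + (l + 7)/(l + 12) = -2 + (7 + l)/(12 + l))
d(G) = 2*G*(-3/8 + G) (d(G) = (G + (-17 - 1*(-20))/(12 - 20))*(G + G) = (G + (-17 + 20)/(-8))*(2*G) = (G - ⅛*3)*(2*G) = (G - 3/8)*(2*G) = (-3/8 + G)*(2*G) = 2*G*(-3/8 + G))
j(k, y) = k + y
1/(d((8 + 5)²) + j(171, 538)) = 1/((8 + 5)²*(-3 + 8*(8 + 5)²)/4 + (171 + 538)) = 1/((¼)*13²*(-3 + 8*13²) + 709) = 1/((¼)*169*(-3 + 8*169) + 709) = 1/((¼)*169*(-3 + 1352) + 709) = 1/((¼)*169*1349 + 709) = 1/(227981/4 + 709) = 1/(230817/4) = 4/230817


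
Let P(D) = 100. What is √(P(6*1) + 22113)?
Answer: √22213 ≈ 149.04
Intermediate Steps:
√(P(6*1) + 22113) = √(100 + 22113) = √22213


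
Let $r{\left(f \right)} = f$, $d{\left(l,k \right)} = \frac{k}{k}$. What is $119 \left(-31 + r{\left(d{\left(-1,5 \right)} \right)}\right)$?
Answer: $-3570$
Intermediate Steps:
$d{\left(l,k \right)} = 1$
$119 \left(-31 + r{\left(d{\left(-1,5 \right)} \right)}\right) = 119 \left(-31 + 1\right) = 119 \left(-30\right) = -3570$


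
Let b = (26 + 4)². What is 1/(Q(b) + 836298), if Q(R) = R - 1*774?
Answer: 1/836424 ≈ 1.1956e-6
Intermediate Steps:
b = 900 (b = 30² = 900)
Q(R) = -774 + R (Q(R) = R - 774 = -774 + R)
1/(Q(b) + 836298) = 1/((-774 + 900) + 836298) = 1/(126 + 836298) = 1/836424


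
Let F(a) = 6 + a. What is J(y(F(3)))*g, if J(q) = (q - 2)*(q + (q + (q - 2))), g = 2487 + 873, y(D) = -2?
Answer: 107520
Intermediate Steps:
g = 3360
J(q) = (-2 + q)*(-2 + 3*q) (J(q) = (-2 + q)*(q + (q + (-2 + q))) = (-2 + q)*(q + (-2 + 2*q)) = (-2 + q)*(-2 + 3*q))
J(y(F(3)))*g = (4 - 8*(-2) + 3*(-2)²)*3360 = (4 + 16 + 3*4)*3360 = (4 + 16 + 12)*3360 = 32*3360 = 107520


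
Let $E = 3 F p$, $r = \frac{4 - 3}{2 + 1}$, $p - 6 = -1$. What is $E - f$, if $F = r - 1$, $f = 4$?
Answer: $-14$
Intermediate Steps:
$p = 5$ ($p = 6 - 1 = 5$)
$r = \frac{1}{3}$ ($r = 1 \cdot \frac{1}{3} = \frac{1}{3} \approx 0.33333$)
$F = - \frac{2}{3}$ ($F = \frac{1}{3} - 1 = - \frac{2}{3} \approx -0.66667$)
$E = -10$ ($E = 3 \left(- \frac{2}{3}\right) 5 = \left(-2\right) 5 = -10$)
$E - f = -10 - 4 = -14$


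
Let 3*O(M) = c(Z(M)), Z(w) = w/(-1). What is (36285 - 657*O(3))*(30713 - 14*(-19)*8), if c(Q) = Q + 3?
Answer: 1191635685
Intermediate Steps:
Z(w) = -w (Z(w) = w*(-1) = -w)
c(Q) = 3 + Q
O(M) = 1 - M/3 (O(M) = (3 - M)/3 = 1 - M/3)
(36285 - 657*O(3))*(30713 - 14*(-19)*8) = (36285 - 657*(1 - ⅓*3))*(30713 - 14*(-19)*8) = (36285 - 657*(1 - 1))*(30713 + 266*8) = (36285 - 657*0)*(30713 + 2128) = (36285 + 0)*32841 = 36285*32841 = 1191635685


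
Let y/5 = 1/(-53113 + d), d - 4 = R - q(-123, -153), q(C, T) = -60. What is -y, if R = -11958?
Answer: 5/65007 ≈ 7.6915e-5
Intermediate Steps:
d = -11894 (d = 4 + (-11958 - 1*(-60)) = 4 + (-11958 + 60) = 4 - 11898 = -11894)
y = -5/65007 (y = 5/(-53113 - 11894) = 5/(-65007) = 5*(-1/65007) = -5/65007 ≈ -7.6915e-5)
-y = -1*(-5/65007) = 5/65007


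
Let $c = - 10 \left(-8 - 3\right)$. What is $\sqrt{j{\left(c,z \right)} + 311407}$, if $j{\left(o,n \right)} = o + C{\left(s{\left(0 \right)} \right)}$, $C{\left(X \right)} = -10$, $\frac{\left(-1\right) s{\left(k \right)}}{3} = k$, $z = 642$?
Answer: $\sqrt{311507} \approx 558.13$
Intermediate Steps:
$s{\left(k \right)} = - 3 k$
$c = 110$ ($c = \left(-10\right) \left(-11\right) = 110$)
$j{\left(o,n \right)} = -10 + o$ ($j{\left(o,n \right)} = o - 10 = -10 + o$)
$\sqrt{j{\left(c,z \right)} + 311407} = \sqrt{\left(-10 + 110\right) + 311407} = \sqrt{100 + 311407} = \sqrt{311507}$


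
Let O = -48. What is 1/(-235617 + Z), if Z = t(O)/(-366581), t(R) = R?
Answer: -366581/86372715429 ≈ -4.2442e-6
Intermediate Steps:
Z = 48/366581 (Z = -48/(-366581) = -48*(-1/366581) = 48/366581 ≈ 0.00013094)
1/(-235617 + Z) = 1/(-235617 + 48/366581) = 1/(-86372715429/366581) = -366581/86372715429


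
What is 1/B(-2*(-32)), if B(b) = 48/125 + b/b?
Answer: 125/173 ≈ 0.72254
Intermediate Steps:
B(b) = 173/125 (B(b) = 48*(1/125) + 1 = 48/125 + 1 = 173/125)
1/B(-2*(-32)) = 1/(173/125) = 125/173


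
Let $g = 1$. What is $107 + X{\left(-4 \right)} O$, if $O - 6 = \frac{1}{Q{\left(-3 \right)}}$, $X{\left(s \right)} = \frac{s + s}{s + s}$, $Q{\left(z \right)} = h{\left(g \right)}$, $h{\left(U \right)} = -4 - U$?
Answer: $\frac{564}{5} \approx 112.8$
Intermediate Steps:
$Q{\left(z \right)} = -5$ ($Q{\left(z \right)} = -4 - 1 = -5$)
$X{\left(s \right)} = 1$ ($X{\left(s \right)} = \frac{2 s}{2 s} = 2 s \frac{1}{2 s} = 1$)
$O = \frac{29}{5}$ ($O = 6 + \frac{1}{-5} = 6 - \frac{1}{5} = \frac{29}{5} \approx 5.8$)
$107 + X{\left(-4 \right)} O = 107 + 1 \cdot \frac{29}{5} = 107 + \frac{29}{5} = \frac{564}{5}$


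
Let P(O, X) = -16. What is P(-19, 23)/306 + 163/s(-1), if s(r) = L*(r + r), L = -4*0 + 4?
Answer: -25003/1224 ≈ -20.427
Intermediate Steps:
L = 4 (L = 0 + 4 = 4)
s(r) = 8*r (s(r) = 4*(r + r) = 4*(2*r) = 8*r)
P(-19, 23)/306 + 163/s(-1) = -16/306 + 163/((8*(-1))) = -16*1/306 + 163/(-8) = -8/153 + 163*(-⅛) = -8/153 - 163/8 = -25003/1224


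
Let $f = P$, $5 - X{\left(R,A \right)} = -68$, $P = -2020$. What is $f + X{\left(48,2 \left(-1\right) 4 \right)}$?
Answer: $-1947$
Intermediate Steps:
$X{\left(R,A \right)} = 73$ ($X{\left(R,A \right)} = 5 - -68 = 5 + 68 = 73$)
$f = -2020$
$f + X{\left(48,2 \left(-1\right) 4 \right)} = -2020 + 73 = -1947$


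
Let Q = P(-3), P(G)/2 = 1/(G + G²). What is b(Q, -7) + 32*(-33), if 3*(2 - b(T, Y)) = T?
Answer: -9487/9 ≈ -1054.1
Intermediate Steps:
P(G) = 2/(G + G²)
Q = ⅓ (Q = 2/(-3*(1 - 3)) = 2*(-⅓)/(-2) = 2*(-⅓)*(-½) = ⅓ ≈ 0.33333)
b(T, Y) = 2 - T/3
b(Q, -7) + 32*(-33) = (2 - ⅓*⅓) + 32*(-33) = (2 - ⅑) - 1056 = 17/9 - 1056 = -9487/9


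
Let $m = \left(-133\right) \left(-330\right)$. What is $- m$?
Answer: $-43890$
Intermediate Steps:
$m = 43890$
$- m = \left(-1\right) 43890 = -43890$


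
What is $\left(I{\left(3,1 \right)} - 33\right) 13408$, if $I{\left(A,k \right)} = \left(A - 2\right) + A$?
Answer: $-388832$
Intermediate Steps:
$I{\left(A,k \right)} = -2 + 2 A$ ($I{\left(A,k \right)} = \left(-2 + A\right) + A = -2 + 2 A$)
$\left(I{\left(3,1 \right)} - 33\right) 13408 = \left(\left(-2 + 2 \cdot 3\right) - 33\right) 13408 = \left(\left(-2 + 6\right) - 33\right) 13408 = \left(4 - 33\right) 13408 = \left(-29\right) 13408 = -388832$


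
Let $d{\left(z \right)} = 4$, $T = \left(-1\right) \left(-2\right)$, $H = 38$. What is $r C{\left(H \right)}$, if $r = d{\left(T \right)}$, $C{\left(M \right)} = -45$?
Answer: $-180$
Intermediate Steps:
$T = 2$
$r = 4$
$r C{\left(H \right)} = 4 \left(-45\right) = -180$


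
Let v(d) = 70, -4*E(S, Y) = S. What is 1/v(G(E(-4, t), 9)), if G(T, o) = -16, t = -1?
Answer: 1/70 ≈ 0.014286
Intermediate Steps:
E(S, Y) = -S/4
1/v(G(E(-4, t), 9)) = 1/70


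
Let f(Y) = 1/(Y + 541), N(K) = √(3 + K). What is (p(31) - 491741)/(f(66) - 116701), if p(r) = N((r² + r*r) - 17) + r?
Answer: 149233985/35418753 - 607*√53/11806251 ≈ 4.2130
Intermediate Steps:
f(Y) = 1/(541 + Y)
p(r) = r + √(-14 + 2*r²) (p(r) = √(3 + ((r² + r*r) - 17)) + r = √(3 + ((r² + r²) - 17)) + r = √(3 + (2*r² - 17)) + r = √(3 + (-17 + 2*r²)) + r = √(-14 + 2*r²) + r = r + √(-14 + 2*r²))
(p(31) - 491741)/(f(66) - 116701) = ((31 + √(-14 + 2*31²)) - 491741)/(1/(541 + 66) - 116701) = ((31 + √(-14 + 2*961)) - 491741)/(1/607 - 116701) = ((31 + √(-14 + 1922)) - 491741)/(1/607 - 116701) = ((31 + √1908) - 491741)/(-70837506/607) = ((31 + 6*√53) - 491741)*(-607/70837506) = (-491710 + 6*√53)*(-607/70837506) = 149233985/35418753 - 607*√53/11806251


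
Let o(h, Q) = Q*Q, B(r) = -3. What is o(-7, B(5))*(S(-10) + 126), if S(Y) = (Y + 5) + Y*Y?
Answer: 1989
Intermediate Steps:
o(h, Q) = Q²
S(Y) = 5 + Y + Y² (S(Y) = (5 + Y) + Y² = 5 + Y + Y²)
o(-7, B(5))*(S(-10) + 126) = (-3)²*((5 - 10 + (-10)²) + 126) = 9*((5 - 10 + 100) + 126) = 9*(95 + 126) = 9*221 = 1989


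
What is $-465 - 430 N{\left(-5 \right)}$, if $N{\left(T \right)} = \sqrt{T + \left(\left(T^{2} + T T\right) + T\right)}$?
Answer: $-465 - 860 \sqrt{10} \approx -3184.6$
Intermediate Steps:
$N{\left(T \right)} = \sqrt{2 T + 2 T^{2}}$ ($N{\left(T \right)} = \sqrt{T + \left(\left(T^{2} + T^{2}\right) + T\right)} = \sqrt{T + \left(2 T^{2} + T\right)} = \sqrt{T + \left(T + 2 T^{2}\right)} = \sqrt{2 T + 2 T^{2}}$)
$-465 - 430 N{\left(-5 \right)} = -465 - 430 \sqrt{2} \sqrt{- 5 \left(1 - 5\right)} = -465 - 430 \sqrt{2} \sqrt{\left(-5\right) \left(-4\right)} = -465 - 430 \sqrt{2} \sqrt{20} = -465 - 430 \sqrt{2} \cdot 2 \sqrt{5} = -465 - 430 \cdot 2 \sqrt{10} = -465 - 860 \sqrt{10}$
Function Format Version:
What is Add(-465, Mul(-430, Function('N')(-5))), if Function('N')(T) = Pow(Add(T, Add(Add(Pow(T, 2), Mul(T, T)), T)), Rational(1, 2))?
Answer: Add(-465, Mul(-860, Pow(10, Rational(1, 2)))) ≈ -3184.6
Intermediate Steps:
Function('N')(T) = Pow(Add(Mul(2, T), Mul(2, Pow(T, 2))), Rational(1, 2)) (Function('N')(T) = Pow(Add(T, Add(Add(Pow(T, 2), Pow(T, 2)), T)), Rational(1, 2)) = Pow(Add(T, Add(Mul(2, Pow(T, 2)), T)), Rational(1, 2)) = Pow(Add(T, Add(T, Mul(2, Pow(T, 2)))), Rational(1, 2)) = Pow(Add(Mul(2, T), Mul(2, Pow(T, 2))), Rational(1, 2)))
Add(-465, Mul(-430, Function('N')(-5))) = Add(-465, Mul(-430, Mul(Pow(2, Rational(1, 2)), Pow(Mul(-5, Add(1, -5)), Rational(1, 2))))) = Add(-465, Mul(-430, Mul(Pow(2, Rational(1, 2)), Pow(Mul(-5, -4), Rational(1, 2))))) = Add(-465, Mul(-430, Mul(Pow(2, Rational(1, 2)), Pow(20, Rational(1, 2))))) = Add(-465, Mul(-430, Mul(Pow(2, Rational(1, 2)), Mul(2, Pow(5, Rational(1, 2)))))) = Add(-465, Mul(-430, Mul(2, Pow(10, Rational(1, 2))))) = Add(-465, Mul(-860, Pow(10, Rational(1, 2))))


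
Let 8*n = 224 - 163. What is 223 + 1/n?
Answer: 13611/61 ≈ 223.13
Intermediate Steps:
n = 61/8 (n = (224 - 163)/8 = (⅛)*61 = 61/8 ≈ 7.6250)
223 + 1/n = 223 + 1/(61/8) = 223 + 8/61 = 13611/61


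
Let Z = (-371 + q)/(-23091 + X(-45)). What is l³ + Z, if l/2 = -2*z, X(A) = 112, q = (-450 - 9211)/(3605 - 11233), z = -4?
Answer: 717965314279/175283812 ≈ 4096.0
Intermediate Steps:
q = 9661/7628 (q = -9661/(-7628) = -9661*(-1/7628) = 9661/7628 ≈ 1.2665)
l = 16 (l = 2*(-2*(-4)) = 2*8 = 16)
Z = 2820327/175283812 (Z = (-371 + 9661/7628)/(-23091 + 112) = -2820327/7628/(-22979) = -2820327/7628*(-1/22979) = 2820327/175283812 ≈ 0.016090)
l³ + Z = 16³ + 2820327/175283812 = 4096 + 2820327/175283812 = 717965314279/175283812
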